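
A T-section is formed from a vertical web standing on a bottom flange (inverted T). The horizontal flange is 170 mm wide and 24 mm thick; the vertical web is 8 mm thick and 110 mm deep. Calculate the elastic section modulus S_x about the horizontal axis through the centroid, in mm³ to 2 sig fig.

Treat the section as a set of non-overlapping primitives; coordinates are from the bounding-box lower-left.
Flange: 170 × 24, A = 4 080 mm², y = 12 mm, Ī = 195 840 mm⁴.
Web: 8 × 110, A = 880 mm², y = 79 mm, Ī = 887 333 mm⁴.
Centroid: ȳ = ΣA·y / ΣA = 23.89 mm.
Transfer each piece to the horizontal axis through the centroid using Ī + A·d² with d = y − 23.89:
  flange: d = -11.89 mm → contributes +772 357 mm⁴
  web: d = 55.11 mm → contributes +3 560 274 mm⁴
Total I = 4 332 630 mm⁴.
Extreme fibre distance c = 110.1 mm; S = I/c = 39 347 mm³.

S_x ≈ 3.9 × 10⁴ mm³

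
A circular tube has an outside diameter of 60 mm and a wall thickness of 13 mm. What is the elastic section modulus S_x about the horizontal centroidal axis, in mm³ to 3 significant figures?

S_x ≈ 1.90 × 10⁴ mm³

Break the section into simple shapes (no overlaps), measuring from the bottom-left corner of the bounding box.
Outer circle: ⌀60, A = 2827.4 mm², y = 30 mm, Ī = 636 173 mm⁴.
Bore (subtracted): ⌀34, A = 907.92 mm², y = 30 mm, Ī = 65 597 mm⁴.
By symmetry the centroid is at mid-height, ȳ = 30 mm.
All pieces are centred on the horizontal centroidal axis, so I = ΣĪ (holes subtracted) = 570 575 mm⁴.
Extreme fibre distance c = 30 mm; S = I/c = 19 019 mm³.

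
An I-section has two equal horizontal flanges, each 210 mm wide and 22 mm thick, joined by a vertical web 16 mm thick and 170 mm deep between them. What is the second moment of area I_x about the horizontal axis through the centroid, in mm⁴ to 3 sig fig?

I_x ≈ 9.21 × 10⁷ mm⁴

Break the section into simple shapes (no overlaps), measuring from the bottom-left corner of the bounding box.
Bottom flange: 210 × 22, A = 4 620 mm², y = 11 mm, Ī = 186 340 mm⁴.
Web: 16 × 170, A = 2 720 mm², y = 107 mm, Ī = 6 550 667 mm⁴.
Top flange: 210 × 22, A = 4 620 mm², y = 203 mm, Ī = 186 340 mm⁴.
By symmetry the centroid is at mid-height, ȳ = 107 mm.
Transfer each piece to the horizontal axis through the centroid using Ī + A·d² with d = y − 107:
  bottom flange: d = -96 mm → contributes +42 764 260 mm⁴
  web: d = 0 mm → contributes +6 550 667 mm⁴
  top flange: d = 96 mm → contributes +42 764 260 mm⁴
Total I = 92 079 187 mm⁴.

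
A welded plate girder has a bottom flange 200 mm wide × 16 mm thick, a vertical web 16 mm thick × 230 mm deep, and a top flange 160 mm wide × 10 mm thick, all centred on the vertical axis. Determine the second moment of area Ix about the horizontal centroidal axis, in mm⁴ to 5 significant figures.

Decompose the section into non-overlapping parts with the origin at the bottom-left of its bounding rectangle.
Bottom plate: 200 × 16, A = 3 200 mm², y = 8 mm, Ī = 68266.67 mm⁴.
Web plate: 16 × 230, A = 3 680 mm², y = 131 mm, Ī = 16 222 667 mm⁴.
Top plate: 160 × 10, A = 1 600 mm², y = 251 mm, Ī = 13333.33 mm⁴.
Centroid: ȳ = ΣA·y / ΣA = 107.2264 mm.
Transfer each piece to the horizontal centroidal axis using Ī + A·d² with d = y − 107.2264:
  bottom plate: d = -99.22642 mm → contributes +31 575 087 mm⁴
  web plate: d = 23.77358 mm → contributes +18 302 541 mm⁴
  top plate: d = 143.7736 mm → contributes +33 086 683 mm⁴
Total I = 82 964 312 mm⁴.

Ix ≈ 8.2964 × 10⁷ mm⁴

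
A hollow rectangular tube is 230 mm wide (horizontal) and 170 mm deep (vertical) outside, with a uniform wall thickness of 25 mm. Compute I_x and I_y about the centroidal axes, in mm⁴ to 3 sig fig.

Treat the section as a set of non-overlapping primitives; coordinates are from the bounding-box lower-left.
Outer rectangle: 230 × 170, A = 39 100 mm², y = 85 mm, Ī = 94 165 833 mm⁴.
Inner void (subtracted): 180 × 120, A = 21 600 mm², y = 85 mm, Ī = 25 920 000 mm⁴.
By symmetry the centroid is at mid-height, ȳ = 85 mm.
All pieces are centred on the centroidal x-axis, so I = ΣĪ (holes subtracted) = 68 245 833 mm⁴.
Repeating about the centroidal y-axis gives I_y = 114 045 833 mm⁴.

I_x ≈ 6.82 × 10⁷ mm⁴, I_y ≈ 1.14 × 10⁸ mm⁴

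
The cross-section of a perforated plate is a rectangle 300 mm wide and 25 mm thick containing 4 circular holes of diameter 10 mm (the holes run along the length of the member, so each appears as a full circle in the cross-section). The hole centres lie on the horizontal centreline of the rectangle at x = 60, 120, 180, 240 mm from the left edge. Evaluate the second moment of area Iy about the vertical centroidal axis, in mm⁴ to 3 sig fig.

Iy ≈ 5.48 × 10⁷ mm⁴

Treat the section as a set of non-overlapping primitives; coordinates are from the bounding-box lower-left.
Plate: 300 × 25, A = 7 500 mm², x = 150 mm, Ī = 56 250 000 mm⁴.
Hole 1 (subtracted): ⌀10, A = 78.54 mm², x = 60 mm, Ī = 490.87 mm⁴.
Hole 2 (subtracted): ⌀10, A = 78.54 mm², x = 120 mm, Ī = 490.87 mm⁴.
Hole 3 (subtracted): ⌀10, A = 78.54 mm², x = 180 mm, Ī = 490.87 mm⁴.
Hole 4 (subtracted): ⌀10, A = 78.54 mm², x = 240 mm, Ī = 490.87 mm⁴.
By symmetry the centroid is at mid-width, x̄ = 150 mm.
Transfer each piece to the vertical centroidal axis using Ī + A·d² with d = x − 150:
  plate: d = 0 mm → contributes +56 250 000 mm⁴
  hole 1: d = -90 mm → contributes −636 663 mm⁴
  hole 2: d = -30 mm → contributes −71 177 mm⁴
  hole 3: d = 30 mm → contributes −71 177 mm⁴
  hole 4: d = 90 mm → contributes −636 663 mm⁴
Total I = 54 834 320 mm⁴.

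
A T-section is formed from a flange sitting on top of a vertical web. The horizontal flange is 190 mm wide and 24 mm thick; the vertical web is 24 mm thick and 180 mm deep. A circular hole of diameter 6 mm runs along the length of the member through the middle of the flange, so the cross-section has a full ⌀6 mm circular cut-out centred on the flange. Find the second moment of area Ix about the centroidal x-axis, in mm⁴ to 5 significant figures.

Ix ≈ 3.4893 × 10⁷ mm⁴

Break the section into simple shapes (no overlaps), measuring from the bottom-left corner of the bounding box.
Flange: 190 × 24, A = 4 560 mm², y = 192 mm, Ī = 218 880 mm⁴.
Web: 24 × 180, A = 4 320 mm², y = 90 mm, Ī = 11 664 000 mm⁴.
Hole (subtracted): ⌀6, A = 28.27433 mm², y = 192 mm, Ī = 63.61725 mm⁴.
Centroid: ȳ = ΣA·y / ΣA = 142.2199 mm.
Transfer each piece to the centroidal x-axis using Ī + A·d² with d = y − 142.2199:
  flange: d = 49.78012 mm → contributes +11 518 837 mm⁴
  web: d = -52.21988 mm → contributes +23 444 275 mm⁴
  hole: d = 49.78012 mm → contributes −70129.13 mm⁴
Total I = 34 892 983 mm⁴.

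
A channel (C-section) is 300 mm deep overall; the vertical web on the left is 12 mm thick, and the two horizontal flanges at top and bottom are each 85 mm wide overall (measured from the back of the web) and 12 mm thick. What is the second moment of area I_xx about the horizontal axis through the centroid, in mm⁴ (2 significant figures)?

Split into non-overlapping primitives; take the origin at the lower-left of the bounding box.
Web: 12 × 300, A = 3 600 mm², y = 150 mm, Ī = 27 000 000 mm⁴.
Top flange (beyond web): 73 × 12, A = 876 mm², y = 294 mm, Ī = 10 512 mm⁴.
Bottom flange (beyond web): 73 × 12, A = 876 mm², y = 6 mm, Ī = 10 512 mm⁴.
By symmetry the centroid is at mid-height, ȳ = 150 mm.
Transfer each piece to the horizontal axis through the centroid using Ī + A·d² with d = y − 150:
  web: d = 0 mm → contributes +27 000 000 mm⁴
  top flange (beyond web): d = 144 mm → contributes +18 175 248 mm⁴
  bottom flange (beyond web): d = -144 mm → contributes +18 175 248 mm⁴
Total I = 63 350 496 mm⁴.

I_xx ≈ 6.3 × 10⁷ mm⁴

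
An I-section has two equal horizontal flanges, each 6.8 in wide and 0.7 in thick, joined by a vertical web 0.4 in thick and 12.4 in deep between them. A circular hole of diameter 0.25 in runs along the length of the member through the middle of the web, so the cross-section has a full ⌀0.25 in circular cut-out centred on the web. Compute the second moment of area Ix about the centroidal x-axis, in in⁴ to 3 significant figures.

Ix ≈ 472 in⁴

Treat the section as a set of non-overlapping primitives; coordinates are from the bounding-box lower-left.
Bottom flange: 6.8 × 0.7, A = 4.76 in², y = 0.35 in, Ī = 0.19437 in⁴.
Web: 0.4 × 12.4, A = 4.96 in², y = 6.9 in, Ī = 63.554 in⁴.
Top flange: 6.8 × 0.7, A = 4.76 in², y = 13.45 in, Ī = 0.19437 in⁴.
Hole (subtracted): ⌀0.25, A = 0.049087 in², y = 6.9 in, Ī = 0.00019175 in⁴.
By symmetry the centroid is at mid-height, ȳ = 6.9 in.
Transfer each piece to the centroidal x-axis using Ī + A·d² with d = y − 6.9:
  bottom flange: d = -6.55 in → contributes +204.41 in⁴
  web: d = 0 in → contributes +63.554 in⁴
  top flange: d = 6.55 in → contributes +204.41 in⁴
  hole: d = 0 in → contributes −0.00019175 in⁴
Total I = 472.37 in⁴.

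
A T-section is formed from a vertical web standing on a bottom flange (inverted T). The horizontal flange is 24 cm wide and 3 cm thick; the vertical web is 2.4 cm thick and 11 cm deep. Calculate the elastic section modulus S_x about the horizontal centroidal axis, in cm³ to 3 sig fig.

S_x ≈ 119 cm³

Break the section into simple shapes (no overlaps), measuring from the bottom-left corner of the bounding box.
Flange: 24 × 3, A = 72 cm², y = 1.5 cm, Ī = 54 cm⁴.
Web: 2.4 × 11, A = 26.4 cm², y = 8.5 cm, Ī = 266.2 cm⁴.
Centroid: ȳ = ΣA·y / ΣA = 3.378 cm.
Transfer each piece to the horizontal centroidal axis using Ī + A·d² with d = y − 3.378:
  flange: d = -1.878 cm → contributes +307.95 cm⁴
  web: d = 5.122 cm → contributes +958.79 cm⁴
Total I = 1266.7 cm⁴.
Extreme fibre distance c = 10.622 cm; S = I/c = 119.26 cm³.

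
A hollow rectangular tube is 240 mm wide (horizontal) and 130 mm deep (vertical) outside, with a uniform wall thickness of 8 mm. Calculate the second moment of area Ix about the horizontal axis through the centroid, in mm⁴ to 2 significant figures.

Split into non-overlapping primitives; take the origin at the lower-left of the bounding box.
Outer rectangle: 240 × 130, A = 31 200 mm², y = 65 mm, Ī = 43 940 000 mm⁴.
Inner void (subtracted): 224 × 114, A = 25 536 mm², y = 65 mm, Ī = 27 655 488 mm⁴.
By symmetry the centroid is at mid-height, ȳ = 65 mm.
All pieces are centred on the horizontal axis through the centroid, so I = ΣĪ (holes subtracted) = 16 284 512 mm⁴.

Ix ≈ 1.6 × 10⁷ mm⁴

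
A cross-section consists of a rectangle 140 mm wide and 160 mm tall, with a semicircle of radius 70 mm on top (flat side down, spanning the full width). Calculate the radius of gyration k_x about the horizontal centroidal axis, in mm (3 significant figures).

k_x ≈ 63.0 mm

Break the section into simple shapes (no overlaps), measuring from the bottom-left corner of the bounding box.
Rectangular body: 140 × 160, A = 22 400 mm², y = 80 mm, Ī = 47 786 667 mm⁴.
Semicircular cap: semicircle r = 70, A = 7696.9 mm², y = 189.71 mm, Ī = 2 635 265 mm⁴.
Centroid: ȳ = ΣA·y / ΣA = 108.06 mm.
Transfer each piece to the horizontal centroidal axis using Ī + A·d² with d = y − 108.06:
  rectangular body: d = -28.057 mm → contributes +65 419 425 mm⁴
  semicircular cap: d = 81.652 mm → contributes +53 951 207 mm⁴
Total I = 119 370 631 mm⁴.
Radius of gyration: k = √(I/A) = √(119 370 631 / 30 097) = 62.978 mm.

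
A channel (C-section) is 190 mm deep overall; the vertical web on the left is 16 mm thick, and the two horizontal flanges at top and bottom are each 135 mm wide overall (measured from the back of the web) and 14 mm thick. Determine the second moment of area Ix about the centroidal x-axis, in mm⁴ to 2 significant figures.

Decompose the section into non-overlapping parts with the origin at the bottom-left of its bounding rectangle.
Web: 16 × 190, A = 3 040 mm², y = 95 mm, Ī = 9 145 333 mm⁴.
Top flange (beyond web): 119 × 14, A = 1 666 mm², y = 183 mm, Ī = 27 211 mm⁴.
Bottom flange (beyond web): 119 × 14, A = 1 666 mm², y = 7 mm, Ī = 27 211 mm⁴.
By symmetry the centroid is at mid-height, ȳ = 95 mm.
Transfer each piece to the centroidal x-axis using Ī + A·d² with d = y − 95:
  web: d = 0 mm → contributes +9 145 333 mm⁴
  top flange (beyond web): d = 88 mm → contributes +12 928 715 mm⁴
  bottom flange (beyond web): d = -88 mm → contributes +12 928 715 mm⁴
Total I = 35 002 764 mm⁴.

Ix ≈ 3.5 × 10⁷ mm⁴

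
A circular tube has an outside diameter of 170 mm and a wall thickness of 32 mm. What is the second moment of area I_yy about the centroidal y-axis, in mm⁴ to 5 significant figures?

I_yy ≈ 3.4801 × 10⁷ mm⁴

Split into non-overlapping primitives; take the origin at the lower-left of the bounding box.
Outer circle: ⌀170, A = 22698.01 mm², x = 85 mm, Ī = 40 998 275 mm⁴.
Bore (subtracted): ⌀106, A = 8824.734 mm², x = 85 mm, Ī = 6 197 169 mm⁴.
By symmetry the centroid is at mid-width, x̄ = 85 mm.
All pieces are centred on the centroidal y-axis, so I = ΣĪ (holes subtracted) = 34 801 106 mm⁴.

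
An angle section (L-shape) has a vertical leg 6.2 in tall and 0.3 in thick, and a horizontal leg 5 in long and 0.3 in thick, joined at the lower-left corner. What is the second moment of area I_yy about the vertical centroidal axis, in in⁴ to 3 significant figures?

I_yy ≈ 7.62 in⁴

Split into non-overlapping primitives; take the origin at the lower-left of the bounding box.
Vertical leg: 0.3 × 6.2, A = 1.86 in², x = 0.15 in, Ī = 0.01395 in⁴.
Horizontal leg (remainder): 4.7 × 0.3, A = 1.41 in², x = 2.65 in, Ī = 2.5956 in⁴.
Centroid: x̄ = ΣA·x / ΣA = 1.228 in.
Transfer each piece to the vertical centroidal axis using Ī + A·d² with d = x − 1.228:
  vertical leg: d = -1.078 in → contributes +2.1754 in⁴
  horizontal leg (remainder): d = 1.422 in → contributes +5.4468 in⁴
Total I = 7.6221 in⁴.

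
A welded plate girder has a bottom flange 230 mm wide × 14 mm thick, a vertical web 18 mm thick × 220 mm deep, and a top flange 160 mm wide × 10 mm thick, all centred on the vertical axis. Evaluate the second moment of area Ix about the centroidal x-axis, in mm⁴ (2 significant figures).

Break the section into simple shapes (no overlaps), measuring from the bottom-left corner of the bounding box.
Bottom plate: 230 × 14, A = 3 220 mm², y = 7 mm, Ī = 52 593 mm⁴.
Web plate: 18 × 220, A = 3 960 mm², y = 124 mm, Ī = 15 972 000 mm⁴.
Top plate: 160 × 10, A = 1 600 mm², y = 239 mm, Ī = 13 333 mm⁴.
Centroid: ȳ = ΣA·y / ΣA = 102 mm.
Transfer each piece to the centroidal x-axis using Ī + A·d² with d = y − 102:
  bottom plate: d = -95.05 mm → contributes +29 142 367 mm⁴
  web plate: d = 21.95 mm → contributes +17 880 314 mm⁴
  top plate: d = 137 mm → contributes +30 022 766 mm⁴
Total I = 77 045 447 mm⁴.

Ix ≈ 7.7 × 10⁷ mm⁴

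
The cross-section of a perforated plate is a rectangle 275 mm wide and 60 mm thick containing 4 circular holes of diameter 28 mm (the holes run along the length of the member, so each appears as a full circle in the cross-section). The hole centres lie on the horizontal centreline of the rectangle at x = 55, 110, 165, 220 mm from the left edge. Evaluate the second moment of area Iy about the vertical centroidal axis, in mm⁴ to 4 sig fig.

Break the section into simple shapes (no overlaps), measuring from the bottom-left corner of the bounding box.
Plate: 275 × 60, A = 16 500 mm², x = 137.5 mm, Ī = 103 984 375 mm⁴.
Hole 1 (subtracted): ⌀28, A = 615.752 mm², x = 55 mm, Ī = 30171.9 mm⁴.
Hole 2 (subtracted): ⌀28, A = 615.752 mm², x = 110 mm, Ī = 30171.9 mm⁴.
Hole 3 (subtracted): ⌀28, A = 615.752 mm², x = 165 mm, Ī = 30171.9 mm⁴.
Hole 4 (subtracted): ⌀28, A = 615.752 mm², x = 220 mm, Ī = 30171.9 mm⁴.
By symmetry the centroid is at mid-width, x̄ = 137.5 mm.
Transfer each piece to the vertical centroidal axis using Ī + A·d² with d = x − 137.5:
  plate: d = 0 mm → contributes +103 984 375 mm⁴
  hole 1: d = -82.5 mm → contributes −4 221 135 mm⁴
  hole 2: d = -27.5 mm → contributes −495 834 mm⁴
  hole 3: d = 27.5 mm → contributes −495 834 mm⁴
  hole 4: d = 82.5 mm → contributes −4 221 135 mm⁴
Total I = 94 550 436 mm⁴.

Iy ≈ 9.455 × 10⁷ mm⁴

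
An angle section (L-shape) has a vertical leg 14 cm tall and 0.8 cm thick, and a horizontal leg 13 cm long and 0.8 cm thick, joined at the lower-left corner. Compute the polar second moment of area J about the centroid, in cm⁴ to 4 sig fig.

Break the section into simple shapes (no overlaps), measuring from the bottom-left corner of the bounding box.
Vertical leg: 0.8 × 14, A = 11.2 cm², y = 7 cm, Ī = 182.933 cm⁴.
Horizontal leg (remainder): 12.2 × 0.8, A = 9.76 cm², y = 0.4 cm, Ī = 0.520533 cm⁴.
Centroid: ȳ = ΣA·y / ΣA = 3.92672 cm.
Transfer each piece to the centroidal x-axis using Ī + A·d² with d = y − 3.92672:
  vertical leg: d = 3.07328 cm → contributes +288.718 cm⁴
  horizontal leg (remainder): d = -3.52672 cm → contributes +121.913 cm⁴
Total I = 410.631 cm⁴.
For the y-axis: x̄ = 3.42672 cm.
Repeating about the centroidal y-axis gives I_y = 341.999 cm⁴.
Polar second moment: J = I_x + I_y = 752.63 cm⁴.

J ≈ 752.6 cm⁴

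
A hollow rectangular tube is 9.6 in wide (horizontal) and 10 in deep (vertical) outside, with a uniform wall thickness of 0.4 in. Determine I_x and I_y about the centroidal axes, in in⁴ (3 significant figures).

Break the section into simple shapes (no overlaps), measuring from the bottom-left corner of the bounding box.
Outer rectangle: 9.6 × 10, A = 96 in², y = 5 in, Ī = 800 in⁴.
Inner void (subtracted): 8.8 × 9.2, A = 80.96 in², y = 5 in, Ī = 571.04 in⁴.
By symmetry the centroid is at mid-height, ȳ = 5 in.
All pieces are centred on the centroidal x-axis, so I = ΣĪ (holes subtracted) = 228.96 in⁴.
Repeating about the centroidal y-axis gives I_y = 214.82 in⁴.

I_x ≈ 229 in⁴, I_y ≈ 215 in⁴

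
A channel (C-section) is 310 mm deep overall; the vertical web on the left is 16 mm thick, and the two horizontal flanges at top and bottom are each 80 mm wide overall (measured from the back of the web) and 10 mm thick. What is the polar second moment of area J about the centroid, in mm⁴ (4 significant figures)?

Break the section into simple shapes (no overlaps), measuring from the bottom-left corner of the bounding box.
Web: 16 × 310, A = 4 960 mm², y = 155 mm, Ī = 39 721 333 mm⁴.
Top flange (beyond web): 64 × 10, A = 640 mm², y = 305 mm, Ī = 5333.33 mm⁴.
Bottom flange (beyond web): 64 × 10, A = 640 mm², y = 5 mm, Ī = 5333.33 mm⁴.
By symmetry the centroid is at mid-height, ȳ = 155 mm.
Transfer each piece to the centroidal x-axis using Ī + A·d² with d = y − 155:
  web: d = 0 mm → contributes +39 721 333 mm⁴
  top flange (beyond web): d = 150 mm → contributes +14 405 333 mm⁴
  bottom flange (beyond web): d = -150 mm → contributes +14 405 333 mm⁴
Total I = 68 532 000 mm⁴.
For the y-axis: x̄ = 16.2051 mm.
Repeating about the centroidal y-axis gives I_y = 2 170 617 mm⁴.
Polar second moment: J = I_x + I_y = 70 702 617 mm⁴.

J ≈ 7.070 × 10⁷ mm⁴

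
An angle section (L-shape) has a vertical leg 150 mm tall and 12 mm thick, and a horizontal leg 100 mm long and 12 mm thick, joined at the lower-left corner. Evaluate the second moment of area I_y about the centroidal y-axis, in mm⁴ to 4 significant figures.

Decompose the section into non-overlapping parts with the origin at the bottom-left of its bounding rectangle.
Vertical leg: 12 × 150, A = 1 800 mm², x = 6 mm, Ī = 21 600 mm⁴.
Horizontal leg (remainder): 88 × 12, A = 1 056 mm², x = 56 mm, Ī = 681 472 mm⁴.
Centroid: x̄ = ΣA·x / ΣA = 24.4874 mm.
Transfer each piece to the centroidal y-axis using Ī + A·d² with d = x − 24.4874:
  vertical leg: d = -18.4874 mm → contributes +636 811 mm⁴
  horizontal leg (remainder): d = 31.5126 mm → contributes +1 730 127 mm⁴
Total I = 2 366 938 mm⁴.

I_y ≈ 2.367 × 10⁶ mm⁴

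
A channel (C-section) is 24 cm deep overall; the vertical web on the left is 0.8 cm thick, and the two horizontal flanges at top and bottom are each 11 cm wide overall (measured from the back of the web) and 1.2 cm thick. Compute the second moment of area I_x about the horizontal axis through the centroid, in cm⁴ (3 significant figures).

Decompose the section into non-overlapping parts with the origin at the bottom-left of its bounding rectangle.
Web: 0.8 × 24, A = 19.2 cm², y = 12 cm, Ī = 921.6 cm⁴.
Top flange (beyond web): 10.2 × 1.2, A = 12.24 cm², y = 23.4 cm, Ī = 1.4688 cm⁴.
Bottom flange (beyond web): 10.2 × 1.2, A = 12.24 cm², y = 0.6 cm, Ī = 1.4688 cm⁴.
By symmetry the centroid is at mid-height, ȳ = 12 cm.
Transfer each piece to the horizontal axis through the centroid using Ī + A·d² with d = y − 12:
  web: d = 0 cm → contributes +921.6 cm⁴
  top flange (beyond web): d = 11.4 cm → contributes +1592.2 cm⁴
  bottom flange (beyond web): d = -11.4 cm → contributes +1592.2 cm⁴
Total I = 4 106 cm⁴.

I_x ≈ 4110 cm⁴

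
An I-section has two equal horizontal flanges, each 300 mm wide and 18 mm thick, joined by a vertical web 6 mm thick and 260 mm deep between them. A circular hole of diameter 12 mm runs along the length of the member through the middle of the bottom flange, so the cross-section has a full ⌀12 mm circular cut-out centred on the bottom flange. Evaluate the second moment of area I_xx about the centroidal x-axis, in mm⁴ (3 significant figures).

Treat the section as a set of non-overlapping primitives; coordinates are from the bounding-box lower-left.
Bottom flange: 300 × 18, A = 5 400 mm², y = 9 mm, Ī = 145 800 mm⁴.
Web: 6 × 260, A = 1 560 mm², y = 148 mm, Ī = 8 788 000 mm⁴.
Top flange: 300 × 18, A = 5 400 mm², y = 287 mm, Ī = 145 800 mm⁴.
Hole (subtracted): ⌀12, A = 113.1 mm², y = 9 mm, Ī = 1017.9 mm⁴.
Centroid: ȳ = ΣA·y / ΣA = 149.28 mm.
Transfer each piece to the centroidal x-axis using Ī + A·d² with d = y − 149.28:
  bottom flange: d = -140.28 mm → contributes +106 415 088 mm⁴
  web: d = -1.2836 mm → contributes +8 790 570 mm⁴
  top flange: d = 137.72 mm → contributes +102 561 108 mm⁴
  hole: d = -140.28 mm → contributes −2 226 717 mm⁴
Total I = 215 540 049 mm⁴.

I_xx ≈ 2.16 × 10⁸ mm⁴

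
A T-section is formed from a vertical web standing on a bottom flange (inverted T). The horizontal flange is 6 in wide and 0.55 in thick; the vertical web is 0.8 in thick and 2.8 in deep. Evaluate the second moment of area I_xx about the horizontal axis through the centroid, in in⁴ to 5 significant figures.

Decompose the section into non-overlapping parts with the origin at the bottom-left of its bounding rectangle.
Flange: 6 × 0.55, A = 3.3 in², y = 0.275 in, Ī = 0.0831875 in⁴.
Web: 0.8 × 2.8, A = 2.24 in², y = 1.95 in, Ī = 1.463467 in⁴.
Centroid: ȳ = ΣA·y / ΣA = 0.9522563 in.
Transfer each piece to the horizontal axis through the centroid using Ī + A·d² with d = y − 0.9522563:
  flange: d = -0.6772563 in → contributes +1.596819 in⁴
  web: d = 0.9977437 in → contributes +3.69337 in⁴
Total I = 5.290188 in⁴.

I_xx ≈ 5.2902 in⁴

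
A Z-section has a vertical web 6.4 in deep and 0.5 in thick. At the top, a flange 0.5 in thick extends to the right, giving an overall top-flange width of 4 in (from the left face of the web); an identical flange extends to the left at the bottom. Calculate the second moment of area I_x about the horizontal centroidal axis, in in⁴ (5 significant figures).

Decompose the section into non-overlapping parts with the origin at the bottom-left of its bounding rectangle.
Web: 0.5 × 6.4, A = 3.2 in², y = 3.2 in, Ī = 10.92267 in⁴.
Top flange (beyond web): 3.5 × 0.5, A = 1.75 in², y = 6.15 in, Ī = 0.03645833 in⁴.
Bottom flange (beyond web): 3.5 × 0.5, A = 1.75 in², y = 0.25 in, Ī = 0.03645833 in⁴.
Centroid: ȳ = ΣA·y / ΣA = 3.2 in.
Transfer each piece to the horizontal centroidal axis using Ī + A·d² with d = y − 3.2:
  web: d = 0 in → contributes +10.92267 in⁴
  top flange (beyond web): d = 2.95 in → contributes +15.26583 in⁴
  bottom flange (beyond web): d = -2.95 in → contributes +15.26583 in⁴
Total I = 41.45433 in⁴.

I_x ≈ 41.454 in⁴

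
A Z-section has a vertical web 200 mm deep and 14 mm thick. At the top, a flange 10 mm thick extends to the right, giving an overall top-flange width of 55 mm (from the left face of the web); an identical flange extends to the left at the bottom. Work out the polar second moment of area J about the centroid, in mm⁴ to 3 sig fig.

Split into non-overlapping primitives; take the origin at the lower-left of the bounding box.
Web: 14 × 200, A = 2 800 mm², y = 100 mm, Ī = 9 333 333 mm⁴.
Top flange (beyond web): 41 × 10, A = 410 mm², y = 195 mm, Ī = 3416.7 mm⁴.
Bottom flange (beyond web): 41 × 10, A = 410 mm², y = 5 mm, Ī = 3416.7 mm⁴.
Centroid: ȳ = ΣA·y / ΣA = 100 mm.
Transfer each piece to the centroidal x-axis using Ī + A·d² with d = y − 100:
  web: d = 0 mm → contributes +9 333 333 mm⁴
  top flange (beyond web): d = 95 mm → contributes +3 703 667 mm⁴
  bottom flange (beyond web): d = -95 mm → contributes +3 703 667 mm⁴
Total I = 16 740 667 mm⁴.
For the y-axis: x̄ = 48 mm.
Repeating about the centroidal y-axis gives I_y = 780 727 mm⁴.
Polar second moment: J = I_x + I_y = 17 521 393 mm⁴.

J ≈ 1.75 × 10⁷ mm⁴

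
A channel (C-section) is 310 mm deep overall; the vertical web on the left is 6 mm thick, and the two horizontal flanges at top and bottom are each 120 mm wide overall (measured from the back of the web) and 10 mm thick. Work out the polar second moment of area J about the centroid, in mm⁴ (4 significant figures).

Split into non-overlapping primitives; take the origin at the lower-left of the bounding box.
Web: 6 × 310, A = 1 860 mm², y = 155 mm, Ī = 14 895 500 mm⁴.
Top flange (beyond web): 114 × 10, A = 1 140 mm², y = 305 mm, Ī = 9 500 mm⁴.
Bottom flange (beyond web): 114 × 10, A = 1 140 mm², y = 5 mm, Ī = 9 500 mm⁴.
By symmetry the centroid is at mid-height, ȳ = 155 mm.
Transfer each piece to the centroidal x-axis using Ī + A·d² with d = y − 155:
  web: d = 0 mm → contributes +14 895 500 mm⁴
  top flange (beyond web): d = 150 mm → contributes +25 659 500 mm⁴
  bottom flange (beyond web): d = -150 mm → contributes +25 659 500 mm⁴
Total I = 66 214 500 mm⁴.
For the y-axis: x̄ = 36.0435 mm.
Repeating about the centroidal y-axis gives I_y = 6 162 472 mm⁴.
Polar second moment: J = I_x + I_y = 72 376 972 mm⁴.

J ≈ 7.238 × 10⁷ mm⁴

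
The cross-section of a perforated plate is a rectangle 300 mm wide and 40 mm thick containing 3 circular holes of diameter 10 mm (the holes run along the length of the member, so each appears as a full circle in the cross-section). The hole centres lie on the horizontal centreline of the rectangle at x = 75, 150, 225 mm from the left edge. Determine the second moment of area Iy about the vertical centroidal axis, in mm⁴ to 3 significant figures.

Break the section into simple shapes (no overlaps), measuring from the bottom-left corner of the bounding box.
Plate: 300 × 40, A = 12 000 mm², x = 150 mm, Ī = 90 000 000 mm⁴.
Hole 1 (subtracted): ⌀10, A = 78.54 mm², x = 75 mm, Ī = 490.87 mm⁴.
Hole 2 (subtracted): ⌀10, A = 78.54 mm², x = 150 mm, Ī = 490.87 mm⁴.
Hole 3 (subtracted): ⌀10, A = 78.54 mm², x = 225 mm, Ī = 490.87 mm⁴.
By symmetry the centroid is at mid-width, x̄ = 150 mm.
Transfer each piece to the vertical centroidal axis using Ī + A·d² with d = x − 150:
  plate: d = 0 mm → contributes +90 000 000 mm⁴
  hole 1: d = -75 mm → contributes −442 277 mm⁴
  hole 2: d = 0 mm → contributes −490.87 mm⁴
  hole 3: d = 75 mm → contributes −442 277 mm⁴
Total I = 89 114 954 mm⁴.

Iy ≈ 8.91 × 10⁷ mm⁴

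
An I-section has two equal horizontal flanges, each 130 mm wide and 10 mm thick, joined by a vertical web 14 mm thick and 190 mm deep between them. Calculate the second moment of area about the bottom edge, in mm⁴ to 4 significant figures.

Treat the section as a set of non-overlapping primitives; coordinates are from the bounding-box lower-left.
Bottom flange: 130 × 10, A = 1 300 mm², y = 5 mm, Ī = 10833.3 mm⁴.
Web: 14 × 190, A = 2 660 mm², y = 105 mm, Ī = 8 002 167 mm⁴.
Top flange: 130 × 10, A = 1 300 mm², y = 205 mm, Ī = 10833.3 mm⁴.
Transfer each piece to the base of the section using Ī + A·d² with d = y − 0:
  bottom flange: d = 5 mm → contributes +43333.3 mm⁴
  web: d = 105 mm → contributes +37 328 667 mm⁴
  top flange: d = 205 mm → contributes +54 643 333 mm⁴
Total I = 92 015 333 mm⁴.

I_base ≈ 9.202 × 10⁷ mm⁴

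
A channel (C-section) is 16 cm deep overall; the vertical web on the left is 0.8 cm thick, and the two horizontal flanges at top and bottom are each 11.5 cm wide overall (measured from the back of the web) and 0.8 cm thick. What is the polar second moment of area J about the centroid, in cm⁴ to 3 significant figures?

J ≈ 1670 cm⁴

Decompose the section into non-overlapping parts with the origin at the bottom-left of its bounding rectangle.
Web: 0.8 × 16, A = 12.8 cm², y = 8 cm, Ī = 273.07 cm⁴.
Top flange (beyond web): 10.7 × 0.8, A = 8.56 cm², y = 15.6 cm, Ī = 0.45653 cm⁴.
Bottom flange (beyond web): 10.7 × 0.8, A = 8.56 cm², y = 0.4 cm, Ī = 0.45653 cm⁴.
By symmetry the centroid is at mid-height, ȳ = 8 cm.
Transfer each piece to the centroidal x-axis using Ī + A·d² with d = y − 8:
  web: d = 0 cm → contributes +273.07 cm⁴
  top flange (beyond web): d = 7.6 cm → contributes +494.88 cm⁴
  bottom flange (beyond web): d = -7.6 cm → contributes +494.88 cm⁴
Total I = 1262.8 cm⁴.
For the y-axis: x̄ = 3.6901 cm.
Repeating about the centroidal y-axis gives I_y = 406.17 cm⁴.
Polar second moment: J = I_x + I_y = 1 669 cm⁴.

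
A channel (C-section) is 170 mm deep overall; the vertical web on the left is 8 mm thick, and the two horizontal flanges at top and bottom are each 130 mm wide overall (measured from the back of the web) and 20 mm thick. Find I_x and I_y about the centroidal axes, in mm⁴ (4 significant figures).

I_x ≈ 3.089 × 10⁷ mm⁴, I_y ≈ 1.055 × 10⁷ mm⁴

Break the section into simple shapes (no overlaps), measuring from the bottom-left corner of the bounding box.
Web: 8 × 170, A = 1 360 mm², y = 85 mm, Ī = 3 275 333 mm⁴.
Top flange (beyond web): 122 × 20, A = 2 440 mm², y = 160 mm, Ī = 81333.3 mm⁴.
Bottom flange (beyond web): 122 × 20, A = 2 440 mm², y = 10 mm, Ī = 81333.3 mm⁴.
By symmetry the centroid is at mid-height, ȳ = 85 mm.
Transfer each piece to the centroidal x-axis using Ī + A·d² with d = y − 85:
  web: d = 0 mm → contributes +3 275 333 mm⁴
  top flange (beyond web): d = 75 mm → contributes +13 806 333 mm⁴
  bottom flange (beyond web): d = -75 mm → contributes +13 806 333 mm⁴
Total I = 30 888 000 mm⁴.
For the y-axis: x̄ = 54.8333 mm.
Repeating about the centroidal y-axis gives I_y = 10 553 747 mm⁴.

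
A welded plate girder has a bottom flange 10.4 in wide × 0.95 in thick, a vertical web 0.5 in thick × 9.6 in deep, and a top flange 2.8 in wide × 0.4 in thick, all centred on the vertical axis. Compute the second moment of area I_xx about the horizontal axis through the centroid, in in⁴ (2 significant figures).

Break the section into simple shapes (no overlaps), measuring from the bottom-left corner of the bounding box.
Bottom plate: 10.4 × 0.95, A = 9.88 in², y = 0.475 in, Ī = 0.7431 in⁴.
Web plate: 0.5 × 9.6, A = 4.8 in², y = 5.75 in, Ī = 36.86 in⁴.
Top plate: 2.8 × 0.4, A = 1.12 in², y = 10.75 in, Ī = 0.01493 in⁴.
Centroid: ȳ = ΣA·y / ΣA = 2.806 in.
Transfer each piece to the horizontal axis through the centroid using Ī + A·d² with d = y − 2.806:
  bottom plate: d = -2.331 in → contributes +54.42 in⁴
  web plate: d = 2.944 in → contributes +78.47 in⁴
  top plate: d = 7.944 in → contributes +70.7 in⁴
Total I = 203.6 in⁴.

I_xx ≈ 200 in⁴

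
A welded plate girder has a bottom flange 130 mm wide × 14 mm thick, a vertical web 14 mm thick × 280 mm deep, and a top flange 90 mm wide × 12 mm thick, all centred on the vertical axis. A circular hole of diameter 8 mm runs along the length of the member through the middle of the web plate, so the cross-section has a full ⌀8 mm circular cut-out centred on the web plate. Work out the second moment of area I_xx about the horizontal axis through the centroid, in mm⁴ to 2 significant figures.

I_xx ≈ 8.6 × 10⁷ mm⁴

Decompose the section into non-overlapping parts with the origin at the bottom-left of its bounding rectangle.
Bottom plate: 130 × 14, A = 1 820 mm², y = 7 mm, Ī = 29 727 mm⁴.
Web plate: 14 × 280, A = 3 920 mm², y = 154 mm, Ī = 25 610 667 mm⁴.
Top plate: 90 × 12, A = 1 080 mm², y = 300 mm, Ī = 12 960 mm⁴.
Hole (subtracted): ⌀8, A = 50.27 mm², y = 154 mm, Ī = 201.1 mm⁴.
Centroid: ȳ = ΣA·y / ΣA = 137.8 mm.
Transfer each piece to the horizontal axis through the centroid using Ī + A·d² with d = y − 137.8:
  bottom plate: d = -130.8 mm → contributes +31 154 069 mm⁴
  web plate: d = 16.23 mm → contributes +26 643 005 mm⁴
  top plate: d = 162.2 mm → contributes +28 436 357 mm⁴
  hole: d = 16.23 mm → contributes −13 439 mm⁴
Total I = 86 219 992 mm⁴.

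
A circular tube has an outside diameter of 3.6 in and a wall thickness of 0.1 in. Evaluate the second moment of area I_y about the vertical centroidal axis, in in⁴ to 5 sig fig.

I_y ≈ 1.6851 in⁴

Treat the section as a set of non-overlapping primitives; coordinates are from the bounding-box lower-left.
Outer circle: ⌀3.6, A = 10.17876 in², x = 1.8 in, Ī = 8.244796 in⁴.
Bore (subtracted): ⌀3.4, A = 9.079203 in², x = 1.8 in, Ī = 6.559724 in⁴.
By symmetry the centroid is at mid-width, x̄ = 1.8 in.
All pieces are centred on the vertical centroidal axis, so I = ΣĪ (holes subtracted) = 1.685072 in⁴.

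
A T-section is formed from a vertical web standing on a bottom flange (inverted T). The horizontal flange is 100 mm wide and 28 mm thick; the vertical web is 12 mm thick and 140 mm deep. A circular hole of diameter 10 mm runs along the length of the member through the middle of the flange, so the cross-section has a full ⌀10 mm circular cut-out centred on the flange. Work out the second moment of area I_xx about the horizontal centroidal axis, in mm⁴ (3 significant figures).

I_xx ≈ 1.03 × 10⁷ mm⁴

Split into non-overlapping primitives; take the origin at the lower-left of the bounding box.
Flange: 100 × 28, A = 2 800 mm², y = 14 mm, Ī = 182 933 mm⁴.
Web: 12 × 140, A = 1 680 mm², y = 98 mm, Ī = 2 744 000 mm⁴.
Hole (subtracted): ⌀10, A = 78.54 mm², y = 14 mm, Ī = 490.87 mm⁴.
Centroid: ȳ = ΣA·y / ΣA = 46.062 mm.
Transfer each piece to the horizontal centroidal axis using Ī + A·d² with d = y − 46.062:
  flange: d = -32.062 mm → contributes +3 061 270 mm⁴
  web: d = 51.938 mm → contributes +7 275 879 mm⁴
  hole: d = -32.062 mm → contributes −81 228 mm⁴
Total I = 10 255 921 mm⁴.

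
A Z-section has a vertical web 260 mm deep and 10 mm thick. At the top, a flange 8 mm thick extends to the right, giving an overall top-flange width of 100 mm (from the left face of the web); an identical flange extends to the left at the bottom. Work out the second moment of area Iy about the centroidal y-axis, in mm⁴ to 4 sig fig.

Iy ≈ 4.594 × 10⁶ mm⁴

Split into non-overlapping primitives; take the origin at the lower-left of the bounding box.
Web: 10 × 260, A = 2 600 mm², x = 95 mm, Ī = 21666.7 mm⁴.
Top flange (beyond web): 90 × 8, A = 720 mm², x = 145 mm, Ī = 486 000 mm⁴.
Bottom flange (beyond web): 90 × 8, A = 720 mm², x = 45 mm, Ī = 486 000 mm⁴.
Centroid: x̄ = ΣA·x / ΣA = 95 mm.
Transfer each piece to the centroidal y-axis using Ī + A·d² with d = x − 95:
  web: d = 0 mm → contributes +21666.7 mm⁴
  top flange (beyond web): d = 50 mm → contributes +2 286 000 mm⁴
  bottom flange (beyond web): d = -50 mm → contributes +2 286 000 mm⁴
Total I = 4 593 667 mm⁴.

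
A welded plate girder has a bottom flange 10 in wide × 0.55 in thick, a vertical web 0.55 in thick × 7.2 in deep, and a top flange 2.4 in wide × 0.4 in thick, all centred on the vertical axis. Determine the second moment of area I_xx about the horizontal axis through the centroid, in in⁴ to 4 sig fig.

I_xx ≈ 83.76 in⁴

Decompose the section into non-overlapping parts with the origin at the bottom-left of its bounding rectangle.
Bottom plate: 10 × 0.55, A = 5.5 in², y = 0.275 in, Ī = 0.138646 in⁴.
Web plate: 0.55 × 7.2, A = 3.96 in², y = 4.15 in, Ī = 17.1072 in⁴.
Top plate: 2.4 × 0.4, A = 0.96 in², y = 7.95 in, Ī = 0.0128 in⁴.
Centroid: ȳ = ΣA·y / ΣA = 2.45475 in.
Transfer each piece to the horizontal axis through the centroid using Ī + A·d² with d = y − 2.45475:
  bottom plate: d = -2.17975 in → contributes +26.2709 in⁴
  web plate: d = 1.69525 in → contributes +28.4877 in⁴
  top plate: d = 5.49525 in → contributes +29.0027 in⁴
Total I = 83.7612 in⁴.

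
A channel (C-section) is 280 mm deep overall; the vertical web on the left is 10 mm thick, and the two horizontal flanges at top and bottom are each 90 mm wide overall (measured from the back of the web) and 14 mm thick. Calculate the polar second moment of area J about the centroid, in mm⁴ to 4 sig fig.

Split into non-overlapping primitives; take the origin at the lower-left of the bounding box.
Web: 10 × 280, A = 2 800 mm², y = 140 mm, Ī = 18 293 333 mm⁴.
Top flange (beyond web): 80 × 14, A = 1 120 mm², y = 273 mm, Ī = 18293.3 mm⁴.
Bottom flange (beyond web): 80 × 14, A = 1 120 mm², y = 7 mm, Ī = 18293.3 mm⁴.
By symmetry the centroid is at mid-height, ȳ = 140 mm.
Transfer each piece to the centroidal x-axis using Ī + A·d² with d = y − 140:
  web: d = 0 mm → contributes +18 293 333 mm⁴
  top flange (beyond web): d = 133 mm → contributes +19 829 973 mm⁴
  bottom flange (beyond web): d = -133 mm → contributes +19 829 973 mm⁴
Total I = 57 953 280 mm⁴.
For the y-axis: x̄ = 25 mm.
Repeating about the centroidal y-axis gives I_y = 3 738 000 mm⁴.
Polar second moment: J = I_x + I_y = 61 691 280 mm⁴.

J ≈ 6.169 × 10⁷ mm⁴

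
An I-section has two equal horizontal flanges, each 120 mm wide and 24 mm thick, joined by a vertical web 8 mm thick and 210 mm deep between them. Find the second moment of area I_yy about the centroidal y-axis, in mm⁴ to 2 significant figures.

I_yy ≈ 6.9 × 10⁶ mm⁴

Split into non-overlapping primitives; take the origin at the lower-left of the bounding box.
Bottom flange: 120 × 24, A = 2 880 mm², x = 60 mm, Ī = 3 456 000 mm⁴.
Web: 8 × 210, A = 1 680 mm², x = 60 mm, Ī = 8 960 mm⁴.
Top flange: 120 × 24, A = 2 880 mm², x = 60 mm, Ī = 3 456 000 mm⁴.
By symmetry the centroid is at mid-width, x̄ = 60 mm.
All pieces are centred on the centroidal y-axis, so I = ΣĪ = 6 920 960 mm⁴.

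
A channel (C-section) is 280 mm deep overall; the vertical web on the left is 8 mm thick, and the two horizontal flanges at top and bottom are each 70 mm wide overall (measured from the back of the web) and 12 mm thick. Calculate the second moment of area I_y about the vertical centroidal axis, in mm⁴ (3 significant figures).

Decompose the section into non-overlapping parts with the origin at the bottom-left of its bounding rectangle.
Web: 8 × 280, A = 2 240 mm², x = 4 mm, Ī = 11 947 mm⁴.
Top flange (beyond web): 62 × 12, A = 744 mm², x = 39 mm, Ī = 238 328 mm⁴.
Bottom flange (beyond web): 62 × 12, A = 744 mm², x = 39 mm, Ī = 238 328 mm⁴.
Centroid: x̄ = ΣA·x / ΣA = 17.97 mm.
Transfer each piece to the vertical centroidal axis using Ī + A·d² with d = x − 17.97:
  web: d = -13.97 mm → contributes +449 104 mm⁴
  top flange (beyond web): d = 21.03 mm → contributes +567 371 mm⁴
  bottom flange (beyond web): d = 21.03 mm → contributes +567 371 mm⁴
Total I = 1 583 847 mm⁴.

I_y ≈ 1.58 × 10⁶ mm⁴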